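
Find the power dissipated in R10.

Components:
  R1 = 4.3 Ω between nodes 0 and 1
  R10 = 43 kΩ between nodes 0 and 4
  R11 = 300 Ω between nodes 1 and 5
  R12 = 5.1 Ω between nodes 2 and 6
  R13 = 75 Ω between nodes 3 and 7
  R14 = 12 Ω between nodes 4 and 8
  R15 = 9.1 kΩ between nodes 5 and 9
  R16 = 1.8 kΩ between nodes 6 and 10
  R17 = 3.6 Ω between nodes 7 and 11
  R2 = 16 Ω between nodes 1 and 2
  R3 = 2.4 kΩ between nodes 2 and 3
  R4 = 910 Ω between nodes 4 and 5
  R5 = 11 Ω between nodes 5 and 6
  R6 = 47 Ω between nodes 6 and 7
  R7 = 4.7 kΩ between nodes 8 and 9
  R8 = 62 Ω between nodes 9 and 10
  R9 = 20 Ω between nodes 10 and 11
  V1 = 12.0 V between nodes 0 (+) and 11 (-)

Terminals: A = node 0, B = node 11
Nodal analysis, taking node 11 as the 0 V reference.
Source V1 fixes V_0 = 12 V.
KCL at each unknown node (sum of currents leaving = 0; resistances in Ω):
  Node 1: (V_1 - 12)/4.3 + (V_1 - V_2)/16 + (V_1 - V_5)/300 = 0
  Node 2: (V_2 - V_1)/16 + (V_2 - V_3)/2400 + (V_2 - V_6)/5.1 = 0
  Node 3: (V_3 - V_2)/2400 + (V_3 - V_7)/75 = 0
  Node 4: (V_4 - V_5)/910 + (V_4 - 12)/43000 + (V_4 - V_8)/12 = 0
  Node 5: (V_5 - V_4)/910 + (V_5 - V_6)/11 + (V_5 - V_1)/300 + (V_5 - V_9)/9100 = 0
  Node 6: (V_6 - V_5)/11 + (V_6 - V_7)/47 + (V_6 - V_2)/5.1 + (V_6 - V_10)/1800 = 0
  Node 7: (V_7 - V_6)/47 + (V_7 - V_3)/75 + (V_7 - 0)/3.6 = 0
  Node 8: (V_8 - V_9)/4700 + (V_8 - V_4)/12 = 0
  Node 9: (V_9 - V_8)/4700 + (V_9 - V_10)/62 + (V_9 - V_5)/9100 = 0
  Node 10: (V_10 - V_9)/62 + (V_10 - 0)/20 + (V_10 - V_6)/1800 = 0
Collecting terms (coefficients in siemens):
  0.2984·V_1 - 0.0625·V_2 - 0.003333·V_5 = 2.791
  0.259·V_2 - 0.0625·V_1 - 0.0004167·V_3 - 0.1961·V_6 = 0
  0.01375·V_3 - 0.0004167·V_2 - 0.01333·V_7 = 0
  0.08446·V_4 - 0.001099·V_5 - 0.08333·V_8 = 0.0002791
  0.09545·V_5 - 0.003333·V_1 - 0.001099·V_4 - 0.09091·V_6 - 0.0001099·V_9 = 0
  0.3088·V_6 - 0.1961·V_2 - 0.09091·V_5 - 0.02128·V_7 - 0.0005556·V_10 = 0
  0.3124·V_7 - 0.01333·V_3 - 0.02128·V_6 = 0
  0.08355·V_8 - 0.08333·V_4 - 0.0002128·V_9 = 0
  0.01645·V_9 - 0.0001099·V_5 - 0.0002128·V_8 - 0.01613·V_10 = 0
  0.06668·V_10 - 0.0005556·V_6 - 0.01613·V_9 = 0
Solving these 10 simultaneous equations (Gaussian elimination) gives:
  V_1 = 11.28 V, V_2 = 8.771 V, V_3 = 0.8276 V, V_4 = 6.908 V
  V_5 = 8.082 V, V_6 = 7.988 V, V_7 = 0.5794 V, V_8 = 6.891 V
  V_9 = 0.2731 V, V_10 = 0.1326 V
I_R10 = (V_0 - V_4)/R10 = (12 - 6.908)/43000 = 0.0001184 A
P_R10 = I_R10² × R10 = (0.0001184)² × 43000 = 0.0006029 W

Final answer: 0.0006029 W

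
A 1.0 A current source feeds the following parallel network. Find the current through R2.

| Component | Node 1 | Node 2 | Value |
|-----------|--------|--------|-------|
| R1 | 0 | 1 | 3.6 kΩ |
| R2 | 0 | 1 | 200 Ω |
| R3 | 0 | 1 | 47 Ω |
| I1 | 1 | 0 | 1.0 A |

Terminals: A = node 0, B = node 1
All resistors sit directly between nodes 0 and 1, so they are in parallel and share one voltage V; the full source current 1 A splits among them.
1/R_par = 1/3600 + 1/200 + 1/47 = 0.02655 S  =>  R_par = 37.66 Ω
V = I × R_par = 1 × 37.66 = 37.66 V
I_R2 = V/R2 = 37.66/200 = 0.1883 A

Final answer: 0.1883 A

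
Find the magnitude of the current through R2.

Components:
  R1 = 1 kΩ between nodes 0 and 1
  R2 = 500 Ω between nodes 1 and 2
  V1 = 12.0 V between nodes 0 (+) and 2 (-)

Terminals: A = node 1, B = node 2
Nodal analysis, taking node 2 as the 0 V reference.
Source V1 fixes V_0 = 12 V.
KCL at each unknown node (sum of currents leaving = 0; resistances in Ω):
  Node 1: (V_1 - 12)/1000 + (V_1 - 0)/500 = 0
Collecting terms: 0.003 × V_1 = 0.012  =>  V_1 = 4 V
I_R2 = (V_1 - V_2)/R2 = (4 - 0)/500 = 0.008 A
|I_R2| = 0.008 A

Final answer: |I_R2| = 0.008 A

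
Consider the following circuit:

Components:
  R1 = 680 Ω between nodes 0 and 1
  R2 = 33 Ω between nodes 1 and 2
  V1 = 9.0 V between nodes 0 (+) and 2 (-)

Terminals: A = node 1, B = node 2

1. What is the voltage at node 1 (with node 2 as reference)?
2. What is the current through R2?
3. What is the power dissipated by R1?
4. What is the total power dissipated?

Nodal analysis, taking node 2 as the 0 V reference.
Source V1 fixes V_0 = 9 V.
KCL at each unknown node (sum of currents leaving = 0; resistances in Ω):
  Node 1: (V_1 - 9)/680 + (V_1 - 0)/33 = 0
Collecting terms: 0.03177 × V_1 = 0.01324  =>  V_1 = 0.4165 V
Part 1:
  Read off the nodal solution: V_1 = 0.4165 V
Part 2:
  I_R2 = (V_1 - V_2)/R2 = (0.4165 - 0)/33 = 0.01262 A
  Magnitude: I_R2 = 0.01262 A
Part 3:
  I_R1 = (V_0 - V_1)/R1 = (9 - 0.4165)/680 = 0.01262 A
  P_R1 = I_R1² × R1 = (0.01262)² × 680 = 0.1083 W
Part 4:
  Power in each resistor, P = (ΔV)²/R:
    P_R1 = (9 - 0.4165)²/680 = 0.1083 W
    P_R2 = (0.4165 - 0)²/33 = 0.005258 W
  P_total = P_R1 + P_R2 = 0.1136 W

Final answers:
1. V_1 = 0.4165 V
2. I_R2 = 0.01262 A
3. P_R1 = 0.1083 W
4. P_total = 0.1136 W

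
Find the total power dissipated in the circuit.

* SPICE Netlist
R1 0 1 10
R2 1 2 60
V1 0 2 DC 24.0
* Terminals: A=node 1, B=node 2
Nodal analysis, taking node 2 as the 0 V reference.
Source V1 fixes V_0 = 24 V.
KCL at each unknown node (sum of currents leaving = 0; resistances in Ω):
  Node 1: (V_1 - 24)/10 + (V_1 - 0)/60 = 0
Collecting terms: 0.1167 × V_1 = 2.4  =>  V_1 = 20.57 V
Power in each resistor, P = (ΔV)²/R:
  P_R1 = (24 - 20.57)²/10 = 1.176 W
  P_R2 = (20.57 - 0)²/60 = 7.053 W
P_total = P_R1 + P_R2 = 8.229 W

Final answer: 8.229 W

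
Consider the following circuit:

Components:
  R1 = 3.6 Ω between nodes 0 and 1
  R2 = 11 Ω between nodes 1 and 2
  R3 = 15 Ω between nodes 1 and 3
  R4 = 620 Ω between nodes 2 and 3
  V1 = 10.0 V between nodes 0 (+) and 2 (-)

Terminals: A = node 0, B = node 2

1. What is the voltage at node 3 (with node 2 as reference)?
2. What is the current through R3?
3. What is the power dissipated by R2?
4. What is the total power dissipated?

Nodal analysis, taking node 2 as the 0 V reference.
Source V1 fixes V_0 = 10 V.
KCL at each unknown node (sum of currents leaving = 0; resistances in Ω):
  Node 1: (V_1 - 10)/3.6 + (V_1 - 0)/11 + (V_1 - V_3)/15 = 0
  Node 3: (V_3 - V_1)/15 + (V_3 - 0)/620 = 0
Collecting terms (coefficients in siemens):
  0.4354·V_1 - 0.06667·V_3 = 2.778
  0.06828·V_3 - 0.06667·V_1 = 0
Determinant D = (0.4354)(0.06828) - (-0.06667)(-0.06667) = 0.02528
V_1 = [(2.778)(0.06828) - (-0.06667)(0)]/D = 7.502 V
V_3 = [(0.4354)(0) - (2.778)(-0.06667)]/D = 7.325 V
Part 1:
  Read off the nodal solution: V_3 = 7.325 V
Part 2:
  I_R3 = (V_1 - V_3)/R3 = (7.502 - 7.325)/15 = 0.01181 A
  Magnitude: I_R3 = 0.01181 A
Part 3:
  I_R2 = (V_1 - V_2)/R2 = (7.502 - 0)/11 = 0.682 A
  P_R2 = I_R2² × R2 = (0.682)² × 11 = 5.117 W
Part 4:
  Power in each resistor, P = (ΔV)²/R:
    P_R1 = (10 - 7.502)²/3.6 = 1.733 W
    P_R2 = (7.502 - 0)²/11 = 5.117 W
    P_R3 = (7.502 - 7.325)²/15 = 0.002094 W
    P_R4 = (0 - 7.325)²/620 = 0.08654 W
  P_total = P_R1 + P_R2 + P_R3 + P_R4 = 6.938 W

Final answers:
1. V_3 = 7.325 V
2. I_R3 = 0.01181 A
3. P_R2 = 5.117 W
4. P_total = 6.938 W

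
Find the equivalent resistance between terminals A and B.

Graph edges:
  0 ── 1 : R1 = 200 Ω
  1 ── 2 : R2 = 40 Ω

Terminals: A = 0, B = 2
Reduce the network between node 0 (A) and node 2 (B) by series/parallel combination:
  Rs1 = R1 + R2 (series, joined only at node 1) = 200 + 40 = 240 Ω
R_eq = 240 Ω

Final answer: 240 Ω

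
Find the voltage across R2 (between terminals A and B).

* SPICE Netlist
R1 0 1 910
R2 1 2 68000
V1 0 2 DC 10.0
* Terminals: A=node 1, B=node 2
R1 and R2 are in series across V1 (node 0 → node 1 → node 2), and the output A–B is taken across R2, so this is a voltage divider.
Series current: I = V1/(R1 + R2) = 10/(910 + 68000) = 10/68910 = 0.0001451 A
V_R2 = I × R2 = V1 × R2/(R1 + R2) = 10 × 68000/68910 = 9.868 V

Final answer: 9.868 V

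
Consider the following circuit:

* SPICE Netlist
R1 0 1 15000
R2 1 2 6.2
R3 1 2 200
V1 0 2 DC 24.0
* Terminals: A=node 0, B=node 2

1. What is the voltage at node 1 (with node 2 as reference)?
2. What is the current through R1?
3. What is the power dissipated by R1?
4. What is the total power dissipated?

Nodal analysis, taking node 2 as the 0 V reference.
Source V1 fixes V_0 = 24 V.
KCL at each unknown node (sum of currents leaving = 0; resistances in Ω):
  Node 1: (V_1 - 24)/15000 + (V_1 - 0)/6.2 + (V_1 - 0)/200 = 0
Collecting terms: 0.1664 × V_1 = 0.0016  =>  V_1 = 0.009618 V
Part 1:
  Read off the nodal solution: V_1 = 0.009618 V
Part 2:
  I_R1 = (V_0 - V_1)/R1 = (24 - 0.009618)/15000 = 0.001599 A
  Magnitude: I_R1 = 0.001599 A
Part 3:
  I_R1 = (V_0 - V_1)/R1 = (24 - 0.009618)/15000 = 0.001599 A
  P_R1 = I_R1² × R1 = (0.001599)² × 15000 = 0.03837 W
Part 4:
  Power in each resistor, P = (ΔV)²/R:
    P_R1 = (24 - 0.009618)²/15000 = 0.03837 W
    P_R2 = (0.009618 - 0)²/6.2 = 0.00001492 W
    P_R3 = (0.009618 - 0)²/200 = 0.0000004625 W
  P_total = P_R1 + P_R2 + P_R3 = 0.03838 W

Final answers:
1. V_1 = 0.009618 V
2. I_R1 = 0.001599 A
3. P_R1 = 0.03837 W
4. P_total = 0.03838 W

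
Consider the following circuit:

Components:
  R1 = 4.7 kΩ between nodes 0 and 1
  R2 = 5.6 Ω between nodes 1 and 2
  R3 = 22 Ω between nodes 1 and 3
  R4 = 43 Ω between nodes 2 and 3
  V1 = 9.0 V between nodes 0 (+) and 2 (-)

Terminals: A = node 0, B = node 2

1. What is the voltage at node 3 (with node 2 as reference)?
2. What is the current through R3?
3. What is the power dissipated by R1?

Nodal analysis, taking node 2 as the 0 V reference.
Source V1 fixes V_0 = 9 V.
KCL at each unknown node (sum of currents leaving = 0; resistances in Ω):
  Node 1: (V_1 - 9)/4700 + (V_1 - 0)/5.6 + (V_1 - V_3)/22 = 0
  Node 3: (V_3 - V_1)/22 + (V_3 - 0)/43 = 0
Collecting terms (coefficients in siemens):
  0.2242·V_1 - 0.04545·V_3 = 0.001915
  0.06871·V_3 - 0.04545·V_1 = 0
Determinant D = (0.2242)(0.06871) - (-0.04545)(-0.04545) = 0.01334
V_1 = [(0.001915)(0.06871) - (-0.04545)(0)]/D = 0.009862 V
V_3 = [(0.2242)(0) - (0.001915)(-0.04545)]/D = 0.006524 V
Part 1:
  Read off the nodal solution: V_3 = 0.006524 V
Part 2:
  I_R3 = (V_1 - V_3)/R3 = (0.009862 - 0.006524)/22 = 0.0001517 A
  Magnitude: I_R3 = 0.0001517 A
Part 3:
  I_R1 = (V_0 - V_1)/R1 = (9 - 0.009862)/4700 = 0.001913 A
  P_R1 = I_R1² × R1 = (0.001913)² × 4700 = 0.0172 W

Final answers:
1. V_3 = 0.006524 V
2. I_R3 = 0.0001517 A
3. P_R1 = 0.0172 W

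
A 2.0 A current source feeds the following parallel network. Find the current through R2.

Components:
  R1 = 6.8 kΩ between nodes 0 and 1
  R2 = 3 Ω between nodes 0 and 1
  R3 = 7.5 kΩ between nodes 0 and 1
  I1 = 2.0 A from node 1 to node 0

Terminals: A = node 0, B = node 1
All resistors sit directly between nodes 0 and 1, so they are in parallel and share one voltage V; the full source current 2 A splits among them.
1/R_par = 1/6800 + 1/3 + 1/7500 = 0.3336 S  =>  R_par = 2.997 Ω
V = I × R_par = 2 × 2.997 = 5.995 V
I_R2 = V/R2 = 5.995/3 = 1.998 A

Final answer: 1.998 A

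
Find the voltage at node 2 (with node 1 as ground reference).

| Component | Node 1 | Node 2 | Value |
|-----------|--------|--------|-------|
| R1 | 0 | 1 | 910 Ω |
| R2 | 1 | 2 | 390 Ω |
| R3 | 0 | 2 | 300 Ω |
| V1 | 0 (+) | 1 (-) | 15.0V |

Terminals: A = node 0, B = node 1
Nodal analysis, taking node 1 as the 0 V reference.
Source V1 fixes V_0 = 15 V.
KCL at each unknown node (sum of currents leaving = 0; resistances in Ω):
  Node 2: (V_2 - 0)/390 + (V_2 - 15)/300 = 0
Collecting terms: 0.005897 × V_2 = 0.05  =>  V_2 = 8.478 V
The requested potential is V_2 = 8.478 V.

Final answer: V_2 = 8.478 V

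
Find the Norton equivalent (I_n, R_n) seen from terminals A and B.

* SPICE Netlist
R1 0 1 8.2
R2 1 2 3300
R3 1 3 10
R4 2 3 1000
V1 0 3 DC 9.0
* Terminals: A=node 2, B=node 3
Find the Thévenin equivalent first; then I_n = V_th/R_th and R_n = R_th.
Step 1 — V_th is the open-circuit voltage V_A - V_B (nothing connected across the terminals).
Nodal analysis, taking node 3 as the 0 V reference.
Source V1 fixes V_0 = 9 V.
KCL at each unknown node (sum of currents leaving = 0; resistances in Ω):
  Node 1: (V_1 - 9)/8.2 + (V_1 - V_2)/3300 + (V_1 - 0)/10 = 0
  Node 2: (V_2 - V_1)/3300 + (V_2 - 0)/1000 = 0
Collecting terms (coefficients in siemens):
  0.2223·V_1 - 0.000303·V_2 = 1.098
  0.001303·V_2 - 0.000303·V_1 = 0
Determinant D = (0.2223)(0.001303) - (-0.000303)(-0.000303) = 0.0002895
V_1 = [(1.098)(0.001303) - (-0.000303)(0)]/D = 4.94 V
V_2 = [(0.2223)(0) - (1.098)(-0.000303)]/D = 1.149 V
V_th = V_2 - V_3 = 1.149 - 0 = 1.149 V
Step 2 — R_th: zero the source — replace V1 by a short circuit (node 3 merges into node 0) — and find the resistance seen between A (node 2) and B (node 0).
Reduce the network between node 2 (A) and node 0 (B) by series/parallel combination:
  Rp1 = R1 ‖ R3 (parallel, both between nodes 0 and 1) = 1/(1/8.2 + 1/10) = 4.505 Ω
  Rs1 = R2 + Rp1 (series, joined only at node 1) = 3300 + 4.505 = 3305 Ω
  Rp2 = R4 ‖ Rs1 (parallel, both between nodes 0 and 2) = 1/(1/1000 + 1/3305) = 767.7 Ω
R_th = 767.7 Ω
I_n = V_th/R_th = 1.149/767.7 = 0.001496 A, and R_n = R_th = 767.7 Ω

Final answer: I_n = 0.001496 A, R_n = 767.7 Ω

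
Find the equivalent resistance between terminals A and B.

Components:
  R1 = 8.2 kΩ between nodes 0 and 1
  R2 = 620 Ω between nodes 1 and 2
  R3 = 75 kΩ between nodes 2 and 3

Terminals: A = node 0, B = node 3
Reduce the network between node 0 (A) and node 3 (B) by series/parallel combination:
  Rs1 = R1 + R2 (series, joined only at node 1) = 8200 + 620 = 8820 Ω
  Rs2 = R3 + Rs1 (series, joined only at node 2) = 75000 + 8820 = 83820 Ω
R_eq = 83.82 kΩ

Final answer: 83.82 kΩ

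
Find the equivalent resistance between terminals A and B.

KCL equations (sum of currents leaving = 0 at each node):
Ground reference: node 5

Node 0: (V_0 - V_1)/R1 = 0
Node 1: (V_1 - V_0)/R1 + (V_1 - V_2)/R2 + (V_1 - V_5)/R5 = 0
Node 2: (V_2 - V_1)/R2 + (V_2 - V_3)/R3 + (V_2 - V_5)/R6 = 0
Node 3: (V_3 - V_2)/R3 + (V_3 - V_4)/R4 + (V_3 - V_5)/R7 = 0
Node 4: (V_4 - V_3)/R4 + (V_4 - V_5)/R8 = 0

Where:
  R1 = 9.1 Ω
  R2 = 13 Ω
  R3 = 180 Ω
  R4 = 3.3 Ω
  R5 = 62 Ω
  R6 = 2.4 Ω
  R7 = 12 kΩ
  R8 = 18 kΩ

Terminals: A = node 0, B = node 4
The network is not a plain series/parallel combination. Inject a 1 A test current into terminal A (node 0) and return it from terminal B (node 4); then R_eq = V_A / (1 A).
Nodal analysis, taking node 4 as the 0 V reference.
Current source I_test pushes 1 A into node 0 and draws it out of node 4.
KCL at each unknown node (sum of currents leaving = 0; resistances in Ω):
  Node 0: (V_0 - V_1)/9.1 - 1 = 0
  Node 1: (V_1 - V_0)/9.1 + (V_1 - V_2)/13 + (V_1 - V_5)/62 = 0
  Node 2: (V_2 - V_1)/13 + (V_2 - V_3)/180 + (V_2 - V_5)/2.4 = 0
  Node 3: (V_3 - V_2)/180 + (V_3 - 0)/3.3 + (V_3 - V_5)/12000 = 0
  Node 5: (V_5 - V_1)/62 + (V_5 - V_2)/2.4 + (V_5 - V_3)/12000 + (V_5 - 0)/18000 = 0
Collecting terms (coefficients in siemens):
  0.1099·V_0 - 0.1099·V_1 = 1
  0.2029·V_1 - 0.1099·V_0 - 0.07692·V_2 - 0.01613·V_5 = 0
  0.4991·V_2 - 0.07692·V_1 - 0.005556·V_3 - 0.4167·V_5 = 0
  0.3087·V_3 - 0.005556·V_2 - 0.00008333·V_5 = 0
  0.4329·V_5 - 0.01613·V_1 - 0.4167·V_2 - 0.00008333·V_3 = 0
Solving these 5 simultaneous equations (Gaussian elimination) gives:
  V_0 = 198.7 V, V_1 = 189.6 V, V_2 = 178.8 V, V_3 = 3.267 V
  V_5 = 179.2 V
R_eq = V_0 / 1 A = 198.7 Ω

Final answer: 198.7 Ω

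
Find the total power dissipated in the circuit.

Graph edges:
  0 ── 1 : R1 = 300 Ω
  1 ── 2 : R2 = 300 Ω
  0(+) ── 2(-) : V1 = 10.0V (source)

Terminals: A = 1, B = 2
Nodal analysis, taking node 2 as the 0 V reference.
Source V1 fixes V_0 = 10 V.
KCL at each unknown node (sum of currents leaving = 0; resistances in Ω):
  Node 1: (V_1 - 10)/300 + (V_1 - 0)/300 = 0
Collecting terms: 0.006667 × V_1 = 0.03333  =>  V_1 = 5 V
Power in each resistor, P = (ΔV)²/R:
  P_R1 = (10 - 5)²/300 = 0.08333 W
  P_R2 = (5 - 0)²/300 = 0.08333 W
P_total = P_R1 + P_R2 = 0.1667 W

Final answer: 0.1667 W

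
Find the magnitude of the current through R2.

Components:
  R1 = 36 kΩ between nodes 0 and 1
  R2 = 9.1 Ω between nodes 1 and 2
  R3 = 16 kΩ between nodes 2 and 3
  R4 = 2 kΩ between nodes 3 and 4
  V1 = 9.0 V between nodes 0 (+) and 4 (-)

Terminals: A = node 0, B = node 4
Nodal analysis, taking node 4 as the 0 V reference.
Source V1 fixes V_0 = 9 V.
KCL at each unknown node (sum of currents leaving = 0; resistances in Ω):
  Node 1: (V_1 - 9)/36000 + (V_1 - V_2)/9.1 = 0
  Node 2: (V_2 - V_1)/9.1 + (V_2 - V_3)/16000 = 0
  Node 3: (V_3 - V_2)/16000 + (V_3 - 0)/2000 = 0
Collecting terms (coefficients in siemens):
  0.1099·V_1 - 0.1099·V_2 = 0.00025
  0.11·V_2 - 0.1099·V_1 - 0.0000625·V_3 = 0
  0.0005625·V_3 - 0.0000625·V_2 = 0
Solving these 3 simultaneous equations (Gaussian elimination) gives:
  V_1 = 3.001 V, V_2 = 2.999 V, V_3 = 0.3333 V
I_R2 = (V_1 - V_2)/R2 = (3.001 - 2.999)/9.1 = 0.0001666 A
|I_R2| = 0.0001666 A

Final answer: |I_R2| = 0.0001666 A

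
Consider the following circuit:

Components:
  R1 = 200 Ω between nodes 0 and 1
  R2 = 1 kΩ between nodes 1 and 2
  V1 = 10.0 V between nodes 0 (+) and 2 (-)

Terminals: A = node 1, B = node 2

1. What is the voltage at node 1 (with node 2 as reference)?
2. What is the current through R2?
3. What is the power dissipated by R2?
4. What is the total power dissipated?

Nodal analysis, taking node 2 as the 0 V reference.
Source V1 fixes V_0 = 10 V.
KCL at each unknown node (sum of currents leaving = 0; resistances in Ω):
  Node 1: (V_1 - 10)/200 + (V_1 - 0)/1000 = 0
Collecting terms: 0.006 × V_1 = 0.05  =>  V_1 = 8.333 V
Part 1:
  Read off the nodal solution: V_1 = 8.333 V
Part 2:
  I_R2 = (V_1 - V_2)/R2 = (8.333 - 0)/1000 = 0.008333 A
  Magnitude: I_R2 = 0.008333 A
Part 3:
  I_R2 = (V_1 - V_2)/R2 = (8.333 - 0)/1000 = 0.008333 A
  P_R2 = I_R2² × R2 = (0.008333)² × 1000 = 0.06944 W
Part 4:
  Power in each resistor, P = (ΔV)²/R:
    P_R1 = (10 - 8.333)²/200 = 0.01389 W
    P_R2 = (8.333 - 0)²/1000 = 0.06944 W
  P_total = P_R1 + P_R2 = 0.08333 W

Final answers:
1. V_1 = 8.333 V
2. I_R2 = 0.008333 A
3. P_R2 = 0.06944 W
4. P_total = 0.08333 W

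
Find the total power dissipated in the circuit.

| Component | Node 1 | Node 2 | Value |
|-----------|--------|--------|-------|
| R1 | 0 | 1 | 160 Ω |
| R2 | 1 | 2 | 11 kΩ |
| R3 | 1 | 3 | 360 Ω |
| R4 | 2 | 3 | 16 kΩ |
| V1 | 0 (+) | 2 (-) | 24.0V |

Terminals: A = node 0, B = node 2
Nodal analysis, taking node 2 as the 0 V reference.
Source V1 fixes V_0 = 24 V.
KCL at each unknown node (sum of currents leaving = 0; resistances in Ω):
  Node 1: (V_1 - 24)/160 + (V_1 - 0)/11000 + (V_1 - V_3)/360 = 0
  Node 3: (V_3 - V_1)/360 + (V_3 - 0)/16000 = 0
Collecting terms (coefficients in siemens):
  0.009119·V_1 - 0.002778·V_3 = 0.15
  0.00284·V_3 - 0.002778·V_1 = 0
Determinant D = (0.009119)(0.00284) - (-0.002778)(-0.002778) = 0.00001818
V_1 = [(0.15)(0.00284) - (-0.002778)(0)]/D = 23.43 V
V_3 = [(0.009119)(0) - (0.15)(-0.002778)]/D = 22.91 V
Power in each resistor, P = (ΔV)²/R:
  P_R1 = (24 - 23.43)²/160 = 0.00203 W
  P_R2 = (23.43 - 0)²/11000 = 0.04991 W
  P_R3 = (23.43 - 22.91)²/360 = 0.0007384 W
  P_R4 = (0 - 22.91)²/16000 = 0.03282 W
P_total = P_R1 + P_R2 + P_R3 + P_R4 = 0.08549 W

Final answer: 0.08549 W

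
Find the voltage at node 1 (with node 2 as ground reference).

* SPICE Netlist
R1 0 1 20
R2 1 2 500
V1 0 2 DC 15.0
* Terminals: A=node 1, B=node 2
Nodal analysis, taking node 2 as the 0 V reference.
Source V1 fixes V_0 = 15 V.
KCL at each unknown node (sum of currents leaving = 0; resistances in Ω):
  Node 1: (V_1 - 15)/20 + (V_1 - 0)/500 = 0
Collecting terms: 0.052 × V_1 = 0.75  =>  V_1 = 14.42 V
The requested potential is V_1 = 14.42 V.

Final answer: V_1 = 14.42 V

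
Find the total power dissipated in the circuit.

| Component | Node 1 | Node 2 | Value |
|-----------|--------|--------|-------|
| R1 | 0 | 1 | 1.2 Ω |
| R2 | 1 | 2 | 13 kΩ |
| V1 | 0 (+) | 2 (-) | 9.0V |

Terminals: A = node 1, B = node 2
Nodal analysis, taking node 2 as the 0 V reference.
Source V1 fixes V_0 = 9 V.
KCL at each unknown node (sum of currents leaving = 0; resistances in Ω):
  Node 1: (V_1 - 9)/1.2 + (V_1 - 0)/13000 = 0
Collecting terms: 0.8334 × V_1 = 7.5  =>  V_1 = 8.999 V
Power in each resistor, P = (ΔV)²/R:
  P_R1 = (9 - 8.999)²/1.2 = 0.000000575 W
  P_R2 = (8.999 - 0)²/13000 = 0.00623 W
P_total = P_R1 + P_R2 = 0.00623 W

Final answer: 0.00623 W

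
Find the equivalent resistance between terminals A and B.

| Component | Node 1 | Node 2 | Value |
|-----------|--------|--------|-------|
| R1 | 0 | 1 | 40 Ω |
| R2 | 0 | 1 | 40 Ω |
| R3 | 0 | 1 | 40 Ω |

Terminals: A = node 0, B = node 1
Reduce the network between node 0 (A) and node 1 (B) by series/parallel combination:
  Rp1 = R1 ‖ R2 ‖ R3 (parallel, all between nodes 0 and 1) = 1/(1/40 + 1/40 + 1/40) = 13.33 Ω
R_eq = 13.33 Ω

Final answer: 13.33 Ω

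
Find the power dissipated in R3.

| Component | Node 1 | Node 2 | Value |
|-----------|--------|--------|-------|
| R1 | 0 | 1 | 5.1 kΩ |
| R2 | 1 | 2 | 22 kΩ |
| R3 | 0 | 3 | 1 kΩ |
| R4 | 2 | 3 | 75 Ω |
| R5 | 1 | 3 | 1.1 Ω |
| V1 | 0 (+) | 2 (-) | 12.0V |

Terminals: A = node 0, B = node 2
Nodal analysis, taking node 2 as the 0 V reference.
Source V1 fixes V_0 = 12 V.
KCL at each unknown node (sum of currents leaving = 0; resistances in Ω):
  Node 1: (V_1 - 12)/5100 + (V_1 - 0)/22000 + (V_1 - V_3)/1.1 = 0
  Node 3: (V_3 - 12)/1000 + (V_3 - 0)/75 + (V_3 - V_1)/1.1 = 0
Collecting terms (coefficients in siemens):
  0.9093·V_1 - 0.9091·V_3 = 0.002353
  0.9234·V_3 - 0.9091·V_1 = 0.012
Determinant D = (0.9093)(0.9234) - (-0.9091)(-0.9091) = 0.01325
V_1 = [(0.002353)(0.9234) - (-0.9091)(0.012)]/D = 0.9871 V
V_3 = [(0.9093)(0.012) - (0.002353)(-0.9091)]/D = 0.9847 V
I_R3 = (V_0 - V_3)/R3 = (12 - 0.9847)/1000 = 0.01102 A
P_R3 = I_R3² × R3 = (0.01102)² × 1000 = 0.1213 W

Final answer: 0.1213 W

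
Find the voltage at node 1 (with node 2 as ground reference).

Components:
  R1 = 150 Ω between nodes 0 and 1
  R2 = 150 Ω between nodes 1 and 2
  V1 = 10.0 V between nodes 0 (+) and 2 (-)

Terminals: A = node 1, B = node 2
Nodal analysis, taking node 2 as the 0 V reference.
Source V1 fixes V_0 = 10 V.
KCL at each unknown node (sum of currents leaving = 0; resistances in Ω):
  Node 1: (V_1 - 10)/150 + (V_1 - 0)/150 = 0
Collecting terms: 0.01333 × V_1 = 0.06667  =>  V_1 = 5 V
The requested potential is V_1 = 5 V.

Final answer: V_1 = 5 V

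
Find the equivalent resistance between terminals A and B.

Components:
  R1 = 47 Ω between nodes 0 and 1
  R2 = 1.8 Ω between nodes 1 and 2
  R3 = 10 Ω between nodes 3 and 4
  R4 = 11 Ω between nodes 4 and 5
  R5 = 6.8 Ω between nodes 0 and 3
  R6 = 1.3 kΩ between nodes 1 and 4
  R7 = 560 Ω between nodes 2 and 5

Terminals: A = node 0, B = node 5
The network is not a plain series/parallel combination. Inject a 1 A test current into terminal A (node 0) and return it from terminal B (node 5); then R_eq = V_A / (1 A).
Nodal analysis, taking node 5 as the 0 V reference.
Current source I_test pushes 1 A into node 0 and draws it out of node 5.
KCL at each unknown node (sum of currents leaving = 0; resistances in Ω):
  Node 0: (V_0 - V_1)/47 + (V_0 - V_3)/6.8 - 1 = 0
  Node 1: (V_1 - V_0)/47 + (V_1 - V_2)/1.8 + (V_1 - V_4)/1300 = 0
  Node 2: (V_2 - V_1)/1.8 + (V_2 - 0)/560 = 0
  Node 3: (V_3 - V_0)/6.8 + (V_3 - V_4)/10 = 0
  Node 4: (V_4 - V_1)/1300 + (V_4 - V_3)/10 + (V_4 - 0)/11 = 0
Collecting terms (coefficients in siemens):
  0.1683·V_0 - 0.02128·V_1 - 0.1471·V_3 = 1
  0.5776·V_1 - 0.02128·V_0 - 0.5556·V_2 - 0.0007692·V_4 = 0
  0.5573·V_2 - 0.5556·V_1 = 0
  0.2471·V_3 - 0.1471·V_0 - 0.1·V_4 = 0
  0.1917·V_4 - 0.0007692·V_1 - 0.1·V_3 = 0
Solving these 5 simultaneous equations (Gaussian elimination) gives:
  V_0 = 26.44 V, V_1 = 23.95 V, V_2 = 23.88 V, V_3 = 20 V
  V_4 = 10.53 V
R_eq = V_0 / 1 A = 26.44 Ω

Final answer: 26.44 Ω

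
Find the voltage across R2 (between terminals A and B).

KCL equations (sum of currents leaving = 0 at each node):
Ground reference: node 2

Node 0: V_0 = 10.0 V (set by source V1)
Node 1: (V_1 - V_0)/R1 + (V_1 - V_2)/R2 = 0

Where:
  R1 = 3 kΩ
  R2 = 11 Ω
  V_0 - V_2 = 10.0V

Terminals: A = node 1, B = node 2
R1 and R2 are in series across V1 (node 0 → node 1 → node 2), and the output A–B is taken across R2, so this is a voltage divider.
Series current: I = V1/(R1 + R2) = 10/(3000 + 11) = 10/3011 = 0.003321 A
V_R2 = I × R2 = V1 × R2/(R1 + R2) = 10 × 11/3011 = 0.03653 V

Final answer: 0.03653 V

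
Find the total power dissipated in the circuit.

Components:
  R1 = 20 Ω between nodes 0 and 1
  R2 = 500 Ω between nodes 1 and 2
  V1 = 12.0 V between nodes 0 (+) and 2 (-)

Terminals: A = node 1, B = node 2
Nodal analysis, taking node 2 as the 0 V reference.
Source V1 fixes V_0 = 12 V.
KCL at each unknown node (sum of currents leaving = 0; resistances in Ω):
  Node 1: (V_1 - 12)/20 + (V_1 - 0)/500 = 0
Collecting terms: 0.052 × V_1 = 0.6  =>  V_1 = 11.54 V
Power in each resistor, P = (ΔV)²/R:
  P_R1 = (12 - 11.54)²/20 = 0.01065 W
  P_R2 = (11.54 - 0)²/500 = 0.2663 W
P_total = P_R1 + P_R2 = 0.2769 W

Final answer: 0.2769 W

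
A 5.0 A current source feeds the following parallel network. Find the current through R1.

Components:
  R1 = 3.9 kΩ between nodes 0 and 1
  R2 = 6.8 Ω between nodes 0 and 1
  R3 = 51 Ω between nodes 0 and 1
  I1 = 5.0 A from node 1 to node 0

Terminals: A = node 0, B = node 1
All resistors sit directly between nodes 0 and 1, so they are in parallel and share one voltage V; the full source current 5 A splits among them.
1/R_par = 1/3900 + 1/6.8 + 1/51 = 0.1669 S  =>  R_par = 5.991 Ω
V = I × R_par = 5 × 5.991 = 29.95 V
I_R1 = V/R1 = 29.95/3900 = 0.00768 A

Final answer: 0.00768 A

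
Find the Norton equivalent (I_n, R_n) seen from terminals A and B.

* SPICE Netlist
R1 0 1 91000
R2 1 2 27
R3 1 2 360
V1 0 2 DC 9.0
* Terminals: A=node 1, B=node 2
Find the Thévenin equivalent first; then I_n = V_th/R_th and R_n = R_th.
Step 1 — V_th is the open-circuit voltage V_A - V_B (nothing connected across the terminals).
Nodal analysis, taking node 2 as the 0 V reference.
Source V1 fixes V_0 = 9 V.
KCL at each unknown node (sum of currents leaving = 0; resistances in Ω):
  Node 1: (V_1 - 9)/91000 + (V_1 - 0)/27 + (V_1 - 0)/360 = 0
Collecting terms: 0.03983 × V_1 = 0.0000989  =>  V_1 = 0.002483 V
V_th = V_1 - V_2 = 0.002483 - 0 = 0.002483 V
Step 2 — R_th: zero the source — replace V1 by a short circuit (node 2 merges into node 0) — and find the resistance seen between A (node 1) and B (node 0).
Reduce the network between node 1 (A) and node 0 (B) by series/parallel combination:
  Rp1 = R1 ‖ R2 ‖ R3 (parallel, all between nodes 0 and 1) = 1/(1/91000 + 1/27 + 1/360) = 25.11 Ω
R_th = 25.11 Ω
I_n = V_th/R_th = 0.002483/25.11 = 0.0000989 A, and R_n = R_th = 25.11 Ω

Final answer: I_n = 9.89e-05 A, R_n = 25.11 Ω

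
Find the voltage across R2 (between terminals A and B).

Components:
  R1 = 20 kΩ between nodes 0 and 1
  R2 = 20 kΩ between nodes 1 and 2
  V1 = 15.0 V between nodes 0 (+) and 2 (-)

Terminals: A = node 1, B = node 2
R1 and R2 are in series across V1 (node 0 → node 1 → node 2), and the output A–B is taken across R2, so this is a voltage divider.
Series current: I = V1/(R1 + R2) = 15/(20000 + 20000) = 15/40000 = 0.000375 A
V_R2 = I × R2 = V1 × R2/(R1 + R2) = 15 × 20000/40000 = 7.5 V

Final answer: 7.5 V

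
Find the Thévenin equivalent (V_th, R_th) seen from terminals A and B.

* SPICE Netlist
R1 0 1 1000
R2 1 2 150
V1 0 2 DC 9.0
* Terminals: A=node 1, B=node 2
Step 1 — V_th is the open-circuit voltage V_A - V_B (nothing connected across the terminals).
Nodal analysis, taking node 2 as the 0 V reference.
Source V1 fixes V_0 = 9 V.
KCL at each unknown node (sum of currents leaving = 0; resistances in Ω):
  Node 1: (V_1 - 9)/1000 + (V_1 - 0)/150 = 0
Collecting terms: 0.007667 × V_1 = 0.009  =>  V_1 = 1.174 V
V_th = V_1 - V_2 = 1.174 - 0 = 1.174 V
Step 2 — R_th: zero the source — replace V1 by a short circuit (node 2 merges into node 0) — and find the resistance seen between A (node 1) and B (node 0).
Reduce the network between node 1 (A) and node 0 (B) by series/parallel combination:
  Rp1 = R1 ‖ R2 (parallel, both between nodes 0 and 1) = 1/(1/1000 + 1/150) = 130.4 Ω
R_th = 130.4 Ω

Final answer: V_th = 1.174 V, R_th = 130.4 Ω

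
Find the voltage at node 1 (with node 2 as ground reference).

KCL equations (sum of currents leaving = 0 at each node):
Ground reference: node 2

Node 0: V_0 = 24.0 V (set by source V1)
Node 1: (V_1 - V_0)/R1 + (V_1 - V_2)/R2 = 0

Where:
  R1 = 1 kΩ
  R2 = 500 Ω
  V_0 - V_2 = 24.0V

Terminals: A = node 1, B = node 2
Nodal analysis, taking node 2 as the 0 V reference.
Source V1 fixes V_0 = 24 V.
KCL at each unknown node (sum of currents leaving = 0; resistances in Ω):
  Node 1: (V_1 - 24)/1000 + (V_1 - 0)/500 = 0
Collecting terms: 0.003 × V_1 = 0.024  =>  V_1 = 8 V
The requested potential is V_1 = 8 V.

Final answer: V_1 = 8 V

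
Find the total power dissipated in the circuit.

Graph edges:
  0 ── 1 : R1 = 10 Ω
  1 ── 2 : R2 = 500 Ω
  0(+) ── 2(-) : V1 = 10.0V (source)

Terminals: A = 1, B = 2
Nodal analysis, taking node 2 as the 0 V reference.
Source V1 fixes V_0 = 10 V.
KCL at each unknown node (sum of currents leaving = 0; resistances in Ω):
  Node 1: (V_1 - 10)/10 + (V_1 - 0)/500 = 0
Collecting terms: 0.102 × V_1 = 1  =>  V_1 = 9.804 V
Power in each resistor, P = (ΔV)²/R:
  P_R1 = (10 - 9.804)²/10 = 0.003845 W
  P_R2 = (9.804 - 0)²/500 = 0.1922 W
P_total = P_R1 + P_R2 = 0.1961 W

Final answer: 0.1961 W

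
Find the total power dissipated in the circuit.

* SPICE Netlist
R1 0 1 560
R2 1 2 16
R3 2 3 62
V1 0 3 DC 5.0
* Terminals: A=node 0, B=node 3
Nodal analysis, taking node 3 as the 0 V reference.
Source V1 fixes V_0 = 5 V.
KCL at each unknown node (sum of currents leaving = 0; resistances in Ω):
  Node 1: (V_1 - 5)/560 + (V_1 - V_2)/16 = 0
  Node 2: (V_2 - V_1)/16 + (V_2 - 0)/62 = 0
Collecting terms (coefficients in siemens):
  0.06429·V_1 - 0.0625·V_2 = 0.008929
  0.07863·V_2 - 0.0625·V_1 = 0
Determinant D = (0.06429)(0.07863) - (-0.0625)(-0.0625) = 0.001148
V_1 = [(0.008929)(0.07863) - (-0.0625)(0)]/D = 0.6113 V
V_2 = [(0.06429)(0) - (0.008929)(-0.0625)]/D = 0.4859 V
Power in each resistor, P = (ΔV)²/R:
  P_R1 = (5 - 0.6113)²/560 = 0.03439 W
  P_R2 = (0.6113 - 0.4859)²/16 = 0.0009827 W
  P_R3 = (0.4859 - 0)²/62 = 0.003808 W
P_total = P_R1 + P_R2 + P_R3 = 0.03918 W

Final answer: 0.03918 W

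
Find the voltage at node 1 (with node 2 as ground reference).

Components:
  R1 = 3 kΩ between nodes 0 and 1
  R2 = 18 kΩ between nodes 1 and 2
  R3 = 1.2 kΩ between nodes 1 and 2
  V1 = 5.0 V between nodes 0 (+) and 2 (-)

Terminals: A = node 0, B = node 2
Nodal analysis, taking node 2 as the 0 V reference.
Source V1 fixes V_0 = 5 V.
KCL at each unknown node (sum of currents leaving = 0; resistances in Ω):
  Node 1: (V_1 - 5)/3000 + (V_1 - 0)/18000 + (V_1 - 0)/1200 = 0
Collecting terms: 0.001222 × V_1 = 0.001667  =>  V_1 = 1.364 V
The requested potential is V_1 = 1.364 V.

Final answer: V_1 = 1.364 V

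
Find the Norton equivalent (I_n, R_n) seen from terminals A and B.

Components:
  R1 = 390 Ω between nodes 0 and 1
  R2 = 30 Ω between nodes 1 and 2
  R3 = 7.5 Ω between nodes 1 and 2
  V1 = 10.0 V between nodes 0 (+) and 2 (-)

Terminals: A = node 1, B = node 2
Find the Thévenin equivalent first; then I_n = V_th/R_th and R_n = R_th.
Step 1 — V_th is the open-circuit voltage V_A - V_B (nothing connected across the terminals).
Nodal analysis, taking node 2 as the 0 V reference.
Source V1 fixes V_0 = 10 V.
KCL at each unknown node (sum of currents leaving = 0; resistances in Ω):
  Node 1: (V_1 - 10)/390 + (V_1 - 0)/30 + (V_1 - 0)/7.5 = 0
Collecting terms: 0.1692 × V_1 = 0.02564  =>  V_1 = 0.1515 V
V_th = V_1 - V_2 = 0.1515 - 0 = 0.1515 V
Step 2 — R_th: zero the source — replace V1 by a short circuit (node 2 merges into node 0) — and find the resistance seen between A (node 1) and B (node 0).
Reduce the network between node 1 (A) and node 0 (B) by series/parallel combination:
  Rp1 = R1 ‖ R2 ‖ R3 (parallel, all between nodes 0 and 1) = 1/(1/390 + 1/30 + 1/7.5) = 5.909 Ω
R_th = 5.909 Ω
I_n = V_th/R_th = 0.1515/5.909 = 0.02564 A, and R_n = R_th = 5.909 Ω

Final answer: I_n = 0.02564 A, R_n = 5.909 Ω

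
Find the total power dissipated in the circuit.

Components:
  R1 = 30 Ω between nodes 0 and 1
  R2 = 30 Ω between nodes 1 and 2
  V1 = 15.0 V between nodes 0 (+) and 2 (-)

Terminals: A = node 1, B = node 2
Nodal analysis, taking node 2 as the 0 V reference.
Source V1 fixes V_0 = 15 V.
KCL at each unknown node (sum of currents leaving = 0; resistances in Ω):
  Node 1: (V_1 - 15)/30 + (V_1 - 0)/30 = 0
Collecting terms: 0.06667 × V_1 = 0.5  =>  V_1 = 7.5 V
Power in each resistor, P = (ΔV)²/R:
  P_R1 = (15 - 7.5)²/30 = 1.875 W
  P_R2 = (7.5 - 0)²/30 = 1.875 W
P_total = P_R1 + P_R2 = 3.75 W

Final answer: 3.75 W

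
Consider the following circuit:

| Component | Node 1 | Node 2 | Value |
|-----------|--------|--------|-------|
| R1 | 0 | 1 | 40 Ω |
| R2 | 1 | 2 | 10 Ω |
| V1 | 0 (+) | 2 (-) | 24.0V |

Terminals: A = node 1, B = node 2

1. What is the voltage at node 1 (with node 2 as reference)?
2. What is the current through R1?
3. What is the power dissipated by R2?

Nodal analysis, taking node 2 as the 0 V reference.
Source V1 fixes V_0 = 24 V.
KCL at each unknown node (sum of currents leaving = 0; resistances in Ω):
  Node 1: (V_1 - 24)/40 + (V_1 - 0)/10 = 0
Collecting terms: 0.125 × V_1 = 0.6  =>  V_1 = 4.8 V
Part 1:
  Read off the nodal solution: V_1 = 4.8 V
Part 2:
  I_R1 = (V_0 - V_1)/R1 = (24 - 4.8)/40 = 0.48 A
  Magnitude: I_R1 = 0.48 A
Part 3:
  I_R2 = (V_1 - V_2)/R2 = (4.8 - 0)/10 = 0.48 A
  P_R2 = I_R2² × R2 = (0.48)² × 10 = 2.304 W

Final answers:
1. V_1 = 4.8 V
2. I_R1 = 0.48 A
3. P_R2 = 2.304 W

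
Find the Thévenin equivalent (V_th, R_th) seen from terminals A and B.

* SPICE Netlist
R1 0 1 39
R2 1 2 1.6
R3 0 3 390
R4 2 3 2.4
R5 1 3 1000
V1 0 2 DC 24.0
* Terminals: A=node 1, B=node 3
Step 1 — V_th is the open-circuit voltage V_A - V_B (nothing connected across the terminals).
Nodal analysis, taking node 2 as the 0 V reference.
Source V1 fixes V_0 = 24 V.
KCL at each unknown node (sum of currents leaving = 0; resistances in Ω):
  Node 1: (V_1 - 24)/39 + (V_1 - 0)/1.6 + (V_1 - V_3)/1000 = 0
  Node 3: (V_3 - 24)/390 + (V_3 - 0)/2.4 + (V_3 - V_1)/1000 = 0
Collecting terms (coefficients in siemens):
  0.6516·V_1 - 0.001·V_3 = 0.6154
  0.4202·V_3 - 0.001·V_1 = 0.06154
Determinant D = (0.6516)(0.4202) - (-0.001)(-0.001) = 0.2738
V_1 = [(0.6154)(0.4202) - (-0.001)(0.06154)]/D = 0.9446 V
V_3 = [(0.6516)(0.06154) - (0.6154)(-0.001)]/D = 0.1487 V
V_th = V_1 - V_3 = 0.9446 - 0.1487 = 0.7959 V
Step 2 — R_th: zero the source — replace V1 by a short circuit (node 2 merges into node 0) — and find the resistance seen between A (node 1) and B (node 3).
Reduce the network between node 1 (A) and node 3 (B) by series/parallel combination:
  Rp1 = R1 ‖ R2 (parallel, both between nodes 0 and 1) = 1/(1/39 + 1/1.6) = 1.537 Ω
  Rp2 = R3 ‖ R4 (parallel, both between nodes 0 and 3) = 1/(1/390 + 1/2.4) = 2.385 Ω
  Rs1 = Rp1 + Rp2 (series, joined only at node 0) = 1.537 + 2.385 = 3.922 Ω
  Rp3 = R5 ‖ Rs1 (parallel, both between nodes 1 and 3) = 1/(1/1000 + 1/3.922) = 3.907 Ω
R_th = 3.907 Ω

Final answer: V_th = 0.7959 V, R_th = 3.907 Ω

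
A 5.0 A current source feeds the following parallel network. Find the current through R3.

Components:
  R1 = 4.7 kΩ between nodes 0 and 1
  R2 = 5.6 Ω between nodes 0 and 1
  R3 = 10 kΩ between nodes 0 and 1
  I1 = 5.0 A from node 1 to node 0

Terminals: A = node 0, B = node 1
All resistors sit directly between nodes 0 and 1, so they are in parallel and share one voltage V; the full source current 5 A splits among them.
1/R_par = 1/4700 + 1/5.6 + 1/10000 = 0.1789 S  =>  R_par = 5.59 Ω
V = I × R_par = 5 × 5.59 = 27.95 V
I_R3 = V/R3 = 27.95/10000 = 0.002795 A

Final answer: 0.002795 A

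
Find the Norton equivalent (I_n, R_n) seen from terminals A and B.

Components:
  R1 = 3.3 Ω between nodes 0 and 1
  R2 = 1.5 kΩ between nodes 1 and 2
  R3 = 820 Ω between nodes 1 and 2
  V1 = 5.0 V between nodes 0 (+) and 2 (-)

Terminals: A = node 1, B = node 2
Find the Thévenin equivalent first; then I_n = V_th/R_th and R_n = R_th.
Step 1 — V_th is the open-circuit voltage V_A - V_B (nothing connected across the terminals).
Nodal analysis, taking node 2 as the 0 V reference.
Source V1 fixes V_0 = 5 V.
KCL at each unknown node (sum of currents leaving = 0; resistances in Ω):
  Node 1: (V_1 - 5)/3.3 + (V_1 - 0)/1500 + (V_1 - 0)/820 = 0
Collecting terms: 0.3049 × V_1 = 1.515  =>  V_1 = 4.969 V
V_th = V_1 - V_2 = 4.969 - 0 = 4.969 V
Step 2 — R_th: zero the source — replace V1 by a short circuit (node 2 merges into node 0) — and find the resistance seen between A (node 1) and B (node 0).
Reduce the network between node 1 (A) and node 0 (B) by series/parallel combination:
  Rp1 = R1 ‖ R2 ‖ R3 (parallel, all between nodes 0 and 1) = 1/(1/3.3 + 1/1500 + 1/820) = 3.28 Ω
R_th = 3.28 Ω
I_n = V_th/R_th = 4.969/3.28 = 1.515 A, and R_n = R_th = 3.28 Ω

Final answer: I_n = 1.515 A, R_n = 3.28 Ω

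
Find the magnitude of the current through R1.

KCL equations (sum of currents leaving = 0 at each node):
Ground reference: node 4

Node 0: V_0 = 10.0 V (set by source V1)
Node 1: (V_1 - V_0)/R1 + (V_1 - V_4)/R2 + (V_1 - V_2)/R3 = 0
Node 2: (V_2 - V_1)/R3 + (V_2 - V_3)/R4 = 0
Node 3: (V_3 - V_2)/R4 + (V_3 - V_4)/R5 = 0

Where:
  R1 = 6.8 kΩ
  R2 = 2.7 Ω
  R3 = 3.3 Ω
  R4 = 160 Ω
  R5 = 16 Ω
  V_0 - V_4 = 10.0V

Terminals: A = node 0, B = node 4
Nodal analysis, taking node 4 as the 0 V reference.
Source V1 fixes V_0 = 10 V.
KCL at each unknown node (sum of currents leaving = 0; resistances in Ω):
  Node 1: (V_1 - 10)/6800 + (V_1 - 0)/2.7 + (V_1 - V_2)/3.3 = 0
  Node 2: (V_2 - V_1)/3.3 + (V_2 - V_3)/160 = 0
  Node 3: (V_3 - V_2)/160 + (V_3 - 0)/16 = 0
Collecting terms (coefficients in siemens):
  0.6735·V_1 - 0.303·V_2 = 0.001471
  0.3093·V_2 - 0.303·V_1 - 0.00625·V_3 = 0
  0.06875·V_3 - 0.00625·V_2 = 0
Solving these 3 simultaneous equations (Gaussian elimination) gives:
  V_1 = 0.00391 V, V_2 = 0.003838 V, V_3 = 0.0003489 V
I_R1 = (V_0 - V_1)/R1 = (10 - 0.00391)/6800 = 0.00147 A
|I_R1| = 0.00147 A

Final answer: |I_R1| = 0.00147 A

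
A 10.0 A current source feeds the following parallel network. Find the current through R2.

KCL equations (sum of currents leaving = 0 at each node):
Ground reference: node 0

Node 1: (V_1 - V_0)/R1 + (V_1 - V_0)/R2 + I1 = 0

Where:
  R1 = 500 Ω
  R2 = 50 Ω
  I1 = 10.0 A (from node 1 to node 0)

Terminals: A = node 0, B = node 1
All resistors sit directly between nodes 0 and 1, so they are in parallel and share one voltage V; the full source current 10 A splits among them.
1/R_par = 1/500 + 1/50 = 0.022 S  =>  R_par = 45.45 Ω
V = I × R_par = 10 × 45.45 = 454.5 V
I_R2 = V/R2 = 454.5/50 = 9.091 A

Final answer: 9.091 A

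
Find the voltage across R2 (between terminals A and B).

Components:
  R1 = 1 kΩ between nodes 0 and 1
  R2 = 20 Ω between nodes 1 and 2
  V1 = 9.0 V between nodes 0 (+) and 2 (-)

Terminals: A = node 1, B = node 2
R1 and R2 are in series across V1 (node 0 → node 1 → node 2), and the output A–B is taken across R2, so this is a voltage divider.
Series current: I = V1/(R1 + R2) = 9/(1000 + 20) = 9/1020 = 0.008824 A
V_R2 = I × R2 = V1 × R2/(R1 + R2) = 9 × 20/1020 = 0.1765 V

Final answer: 0.1765 V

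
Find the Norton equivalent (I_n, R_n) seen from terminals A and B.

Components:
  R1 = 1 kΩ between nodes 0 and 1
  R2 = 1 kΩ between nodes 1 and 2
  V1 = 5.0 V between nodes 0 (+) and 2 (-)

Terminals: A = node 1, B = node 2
Find the Thévenin equivalent first; then I_n = V_th/R_th and R_n = R_th.
Step 1 — V_th is the open-circuit voltage V_A - V_B (nothing connected across the terminals).
Nodal analysis, taking node 2 as the 0 V reference.
Source V1 fixes V_0 = 5 V.
KCL at each unknown node (sum of currents leaving = 0; resistances in Ω):
  Node 1: (V_1 - 5)/1000 + (V_1 - 0)/1000 = 0
Collecting terms: 0.002 × V_1 = 0.005  =>  V_1 = 2.5 V
V_th = V_1 - V_2 = 2.5 - 0 = 2.5 V
Step 2 — R_th: zero the source — replace V1 by a short circuit (node 2 merges into node 0) — and find the resistance seen between A (node 1) and B (node 0).
Reduce the network between node 1 (A) and node 0 (B) by series/parallel combination:
  Rp1 = R1 ‖ R2 (parallel, both between nodes 0 and 1) = 1/(1/1000 + 1/1000) = 500 Ω
R_th = 500 Ω
I_n = V_th/R_th = 2.5/500 = 0.005 A, and R_n = R_th = 500 Ω

Final answer: I_n = 0.005 A, R_n = 500 Ω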